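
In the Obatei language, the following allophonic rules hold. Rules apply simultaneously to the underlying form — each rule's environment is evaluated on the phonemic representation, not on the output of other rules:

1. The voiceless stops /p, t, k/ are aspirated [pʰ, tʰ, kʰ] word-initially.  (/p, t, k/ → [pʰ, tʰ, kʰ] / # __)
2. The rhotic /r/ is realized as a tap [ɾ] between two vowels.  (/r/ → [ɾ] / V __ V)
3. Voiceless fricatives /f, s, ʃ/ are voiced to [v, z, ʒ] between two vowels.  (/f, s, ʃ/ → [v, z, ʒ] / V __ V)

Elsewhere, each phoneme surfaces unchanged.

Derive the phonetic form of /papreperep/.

/p/ (word-initial) occurs word-initially → [pʰ] by rule 1.
/a/ (between /p/ and /p/): no rule targets it → [a].
/p/ — between /a/ and /r/; rule 1 does not apply here → [p].
/r/ — between /p/ and /e/; rule 2 does not apply here → [r].
/e/ (between /r/ and /p/): no rule targets it → [e].
/p/ — between /e/ and /e/; rule 1 does not apply here → [p].
/e/ — not in any rule's target class → [e].
/r/ (between /e/ and /e/) occurs between two vowels → [ɾ] by rule 2.
/e/ stays [e].
/p/ (word-final) is in the target of rule 1 but the environment (word-initially) is not met → [p].

[pʰaprepeɾep]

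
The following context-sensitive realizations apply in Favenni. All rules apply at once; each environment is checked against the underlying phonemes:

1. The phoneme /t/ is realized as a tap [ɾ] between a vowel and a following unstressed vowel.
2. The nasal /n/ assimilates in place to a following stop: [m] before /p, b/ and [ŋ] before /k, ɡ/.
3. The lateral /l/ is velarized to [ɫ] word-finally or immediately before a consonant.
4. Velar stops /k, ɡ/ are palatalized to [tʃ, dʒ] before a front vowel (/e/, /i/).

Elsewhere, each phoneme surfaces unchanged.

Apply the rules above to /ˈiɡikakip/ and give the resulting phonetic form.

[ˈidʒikatʃip]

/ɡ/ meets the environment for rule 4 (before a front vowel) → [dʒ].
/k/ (between /i/ and /a/): rule 4 targets it, but not before a front vowel → unchanged [k].
Rule 4 applies to /k/ (between /a/ and /i/: before a front vowel) → [tʃ].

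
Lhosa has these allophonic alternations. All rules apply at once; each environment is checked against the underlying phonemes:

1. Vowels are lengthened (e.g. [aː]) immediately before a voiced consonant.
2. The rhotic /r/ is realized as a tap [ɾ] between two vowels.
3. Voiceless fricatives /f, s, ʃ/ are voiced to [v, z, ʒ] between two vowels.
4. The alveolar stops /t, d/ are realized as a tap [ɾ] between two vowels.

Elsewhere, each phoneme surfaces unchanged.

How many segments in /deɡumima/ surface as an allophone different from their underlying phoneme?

3

Segments that undergo a rule: /e/ → [eː] (rule 1); /u/ → [uː] (rule 1); /i/ → [iː] (rule 1).
All other segments surface unchanged.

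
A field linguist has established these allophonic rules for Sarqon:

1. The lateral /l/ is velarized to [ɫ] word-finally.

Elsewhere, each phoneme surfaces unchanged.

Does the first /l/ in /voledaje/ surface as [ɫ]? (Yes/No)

/l/ — between /o/ and /e/; rule 1 does not apply here → [l].
The actual realization is [l], not [ɫ].

No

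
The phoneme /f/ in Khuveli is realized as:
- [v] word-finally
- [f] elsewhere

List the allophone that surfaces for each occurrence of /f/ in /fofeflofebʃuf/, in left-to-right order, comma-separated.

Occurrence 1 (position 1): no conditioning environment matches → elsewhere allophone [f].
Occurrence 2 (position 3): no conditioning environment matches → elsewhere allophone [f].
Occurrence 3 (position 5): no conditioning environment matches → elsewhere allophone [f].
Occurrence 4 (position 8): no conditioning environment matches → elsewhere allophone [f].
Occurrence 5 (position 13): word-finally → [v].

[f], [f], [f], [f], [v]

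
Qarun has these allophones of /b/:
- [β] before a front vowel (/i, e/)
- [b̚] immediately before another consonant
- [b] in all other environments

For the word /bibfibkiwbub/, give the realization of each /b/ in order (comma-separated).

Occurrence 1 (position 1): before a front vowel (/i, e/) → [β].
Occurrence 2 (position 3): immediately before another consonant → [b̚].
Occurrence 3 (position 6): immediately before another consonant → [b̚].
Occurrence 4 (position 10): no conditioning environment matches → elsewhere allophone [b].
Occurrence 5 (position 12): no conditioning environment matches → elsewhere allophone [b].

[β], [b̚], [b̚], [b], [b]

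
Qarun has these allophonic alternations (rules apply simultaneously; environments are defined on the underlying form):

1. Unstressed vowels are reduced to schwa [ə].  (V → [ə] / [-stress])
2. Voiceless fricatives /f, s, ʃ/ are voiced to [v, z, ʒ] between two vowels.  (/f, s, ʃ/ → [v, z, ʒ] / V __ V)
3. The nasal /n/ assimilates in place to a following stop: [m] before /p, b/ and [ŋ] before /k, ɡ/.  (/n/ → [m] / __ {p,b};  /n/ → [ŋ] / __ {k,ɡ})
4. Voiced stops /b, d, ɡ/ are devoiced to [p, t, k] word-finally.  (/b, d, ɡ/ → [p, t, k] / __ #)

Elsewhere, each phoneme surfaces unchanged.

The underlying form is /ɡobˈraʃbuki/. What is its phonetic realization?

[ɡəbˈraʃbəkə]

/ɡ/ — word-initial; rule 4 does not apply here → [ɡ].
/o/ — between /ɡ/ and /b/, in an unstressed syllable — surfaces as [ə] (rule 1).
/b/ (between /o/ and /r/) fails the environment for rule 4, so it stays [b].
/r/ — not in any rule's target class → [r].
/a/ (between /r/ and /ʃ/) is in the target of rule 1 but the environment (in an unstressed syllable) is not met → [a].
/ʃ/ (between /a/ and /b/): rule 2 targets it, but not between two vowels → unchanged [ʃ].
/b/ — between /ʃ/ and /u/; rule 4 does not apply here → [b].
/u/ (between /b/ and /k/) occurs in an unstressed syllable → [ə] by rule 1.
/k/ — not in any rule's target class → [k].
/i/ meets the environment for rule 1 (in an unstressed syllable) → [ə].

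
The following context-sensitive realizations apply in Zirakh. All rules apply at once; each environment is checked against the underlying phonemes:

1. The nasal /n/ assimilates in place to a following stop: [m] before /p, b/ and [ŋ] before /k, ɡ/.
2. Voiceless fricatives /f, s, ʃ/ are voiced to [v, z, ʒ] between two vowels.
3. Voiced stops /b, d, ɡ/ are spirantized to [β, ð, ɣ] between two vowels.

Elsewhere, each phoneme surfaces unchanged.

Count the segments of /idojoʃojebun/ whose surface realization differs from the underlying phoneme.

Segments that undergo a rule: /d/ → [ð] (rule 3); /ʃ/ → [ʒ] (rule 2); /b/ → [β] (rule 3).
All other segments surface unchanged.

3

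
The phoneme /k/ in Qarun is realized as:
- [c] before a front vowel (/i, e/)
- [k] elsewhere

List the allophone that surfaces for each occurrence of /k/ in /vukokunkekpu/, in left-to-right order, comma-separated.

[k], [k], [c], [k]

Occurrence 1 (position 3): no conditioning environment matches → elsewhere allophone [k].
Occurrence 2 (position 5): no conditioning environment matches → elsewhere allophone [k].
Occurrence 3 (position 8): before a front vowel → [c].
Occurrence 4 (position 10): no conditioning environment matches → elsewhere allophone [k].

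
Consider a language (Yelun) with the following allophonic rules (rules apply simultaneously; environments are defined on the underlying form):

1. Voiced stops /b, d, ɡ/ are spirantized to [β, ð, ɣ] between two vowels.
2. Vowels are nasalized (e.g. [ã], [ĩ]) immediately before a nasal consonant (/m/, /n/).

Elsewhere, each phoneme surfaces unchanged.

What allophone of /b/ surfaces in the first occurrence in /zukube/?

/b/ (between /u/ and /e/): between two vowels, so rule 1 applies → [β].

[β]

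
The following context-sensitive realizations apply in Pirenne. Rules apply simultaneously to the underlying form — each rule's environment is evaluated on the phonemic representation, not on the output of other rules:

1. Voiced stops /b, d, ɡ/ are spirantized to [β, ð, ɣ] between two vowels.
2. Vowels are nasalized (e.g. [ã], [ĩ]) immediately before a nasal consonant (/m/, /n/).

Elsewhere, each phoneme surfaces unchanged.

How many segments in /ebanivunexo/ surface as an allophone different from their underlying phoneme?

3

Segments that undergo a rule: /b/ → [β] (rule 1); /a/ → [ã] (rule 2); /u/ → [ũ] (rule 2).
All other segments surface unchanged.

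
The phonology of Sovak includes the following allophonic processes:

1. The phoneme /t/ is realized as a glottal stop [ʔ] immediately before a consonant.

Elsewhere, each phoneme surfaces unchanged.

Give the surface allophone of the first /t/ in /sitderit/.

[ʔ]

/t/ — between /i/ and /d/, immediately before a consonant — surfaces as [ʔ] (rule 1).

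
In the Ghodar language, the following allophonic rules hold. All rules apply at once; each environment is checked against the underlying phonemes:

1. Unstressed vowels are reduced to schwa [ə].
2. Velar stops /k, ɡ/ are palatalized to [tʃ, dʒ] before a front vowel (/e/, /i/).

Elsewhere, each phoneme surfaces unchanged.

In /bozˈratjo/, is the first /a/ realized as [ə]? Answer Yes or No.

/a/ — between /r/ and /t/; rule 1 does not apply here → [a].
The actual realization is [a], not [ə].

No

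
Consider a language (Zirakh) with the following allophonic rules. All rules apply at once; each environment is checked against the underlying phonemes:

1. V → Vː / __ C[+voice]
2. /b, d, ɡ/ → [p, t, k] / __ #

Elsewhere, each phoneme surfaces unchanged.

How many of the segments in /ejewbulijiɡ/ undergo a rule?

6

Segments that undergo a rule: /e/ → [eː] (rule 1); /e/ → [eː] (rule 1); /u/ → [uː] (rule 1); /i/ → [iː] (rule 1); /i/ → [iː] (rule 1); /ɡ/ → [k] (rule 2).
All other segments surface unchanged.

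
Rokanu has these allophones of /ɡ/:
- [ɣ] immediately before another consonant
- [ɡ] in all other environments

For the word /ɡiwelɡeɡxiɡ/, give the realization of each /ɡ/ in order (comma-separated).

Occurrence 1 (position 1): no conditioning environment matches → elsewhere allophone [ɡ].
Occurrence 2 (position 6): no conditioning environment matches → elsewhere allophone [ɡ].
Occurrence 3 (position 8): immediately before another consonant → [ɣ].
Occurrence 4 (position 11): no conditioning environment matches → elsewhere allophone [ɡ].

[ɡ], [ɡ], [ɣ], [ɡ]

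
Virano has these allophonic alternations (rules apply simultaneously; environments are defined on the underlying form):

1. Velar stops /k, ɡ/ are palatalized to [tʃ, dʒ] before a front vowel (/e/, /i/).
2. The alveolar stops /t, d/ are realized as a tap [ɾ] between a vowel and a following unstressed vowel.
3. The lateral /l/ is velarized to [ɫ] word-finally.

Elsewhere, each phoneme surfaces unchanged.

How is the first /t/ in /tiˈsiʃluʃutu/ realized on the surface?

/t/ — word-initial; rule 2 does not apply here → [t].

[t]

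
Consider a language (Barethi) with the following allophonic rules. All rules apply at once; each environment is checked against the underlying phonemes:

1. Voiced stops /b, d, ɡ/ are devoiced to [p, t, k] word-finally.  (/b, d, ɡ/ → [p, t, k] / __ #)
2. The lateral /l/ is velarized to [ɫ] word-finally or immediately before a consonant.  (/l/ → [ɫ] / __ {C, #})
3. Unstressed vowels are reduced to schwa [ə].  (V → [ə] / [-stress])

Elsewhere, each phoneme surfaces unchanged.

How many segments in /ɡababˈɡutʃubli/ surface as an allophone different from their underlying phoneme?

Segments that undergo a rule: /a/ → [ə] (rule 3); /a/ → [ə] (rule 3); /u/ → [ə] (rule 3); /i/ → [ə] (rule 3).
All other segments surface unchanged.

4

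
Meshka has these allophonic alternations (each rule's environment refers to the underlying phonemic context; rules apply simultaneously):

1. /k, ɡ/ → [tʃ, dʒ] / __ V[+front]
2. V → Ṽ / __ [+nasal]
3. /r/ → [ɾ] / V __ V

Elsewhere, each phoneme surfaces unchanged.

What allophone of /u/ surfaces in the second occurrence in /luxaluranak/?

/u/ — between /l/ and /r/; rule 2 does not apply here → [u].

[u]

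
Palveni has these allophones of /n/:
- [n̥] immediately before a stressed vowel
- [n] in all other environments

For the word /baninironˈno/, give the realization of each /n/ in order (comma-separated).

Occurrence 1 (position 3): no conditioning environment matches → elsewhere allophone [n].
Occurrence 2 (position 5): no conditioning environment matches → elsewhere allophone [n].
Occurrence 3 (position 9): no conditioning environment matches → elsewhere allophone [n].
Occurrence 4 (position 10): immediately before a stressed vowel → [n̥].

[n], [n], [n], [n̥]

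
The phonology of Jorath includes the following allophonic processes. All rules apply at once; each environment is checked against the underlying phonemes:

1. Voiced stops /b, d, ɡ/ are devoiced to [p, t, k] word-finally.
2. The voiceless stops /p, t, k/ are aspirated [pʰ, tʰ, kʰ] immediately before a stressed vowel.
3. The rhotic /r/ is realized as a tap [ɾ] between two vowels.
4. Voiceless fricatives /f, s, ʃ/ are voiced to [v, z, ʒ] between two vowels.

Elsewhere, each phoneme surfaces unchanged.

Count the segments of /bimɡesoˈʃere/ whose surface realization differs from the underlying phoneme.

Segments that undergo a rule: /s/ → [z] (rule 4); /ʃ/ → [ʒ] (rule 4); /r/ → [ɾ] (rule 3).
All other segments surface unchanged.

3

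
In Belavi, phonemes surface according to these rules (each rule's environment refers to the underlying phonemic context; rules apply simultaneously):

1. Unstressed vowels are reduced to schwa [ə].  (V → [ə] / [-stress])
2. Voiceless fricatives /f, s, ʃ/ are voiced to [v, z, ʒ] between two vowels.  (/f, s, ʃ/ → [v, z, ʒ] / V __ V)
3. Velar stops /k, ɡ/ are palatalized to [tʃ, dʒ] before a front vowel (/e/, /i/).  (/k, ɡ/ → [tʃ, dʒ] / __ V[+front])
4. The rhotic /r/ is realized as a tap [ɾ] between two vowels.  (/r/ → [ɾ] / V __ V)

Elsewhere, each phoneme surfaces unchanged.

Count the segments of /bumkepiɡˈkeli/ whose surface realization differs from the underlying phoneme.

Segments that undergo a rule: /u/ → [ə] (rule 1); /k/ → [tʃ] (rule 3); /e/ → [ə] (rule 1); /i/ → [ə] (rule 1); /k/ → [tʃ] (rule 3); /i/ → [ə] (rule 1).
All other segments surface unchanged.

6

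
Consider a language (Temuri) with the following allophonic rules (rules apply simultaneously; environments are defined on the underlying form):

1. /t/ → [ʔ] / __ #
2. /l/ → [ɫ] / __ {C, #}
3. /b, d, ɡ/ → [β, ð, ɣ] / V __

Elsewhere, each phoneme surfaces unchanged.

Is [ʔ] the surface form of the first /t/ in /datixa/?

No

/t/ (between /a/ and /i/) fails the environment for rule 1, so it stays [t].
The actual realization is [t], not [ʔ].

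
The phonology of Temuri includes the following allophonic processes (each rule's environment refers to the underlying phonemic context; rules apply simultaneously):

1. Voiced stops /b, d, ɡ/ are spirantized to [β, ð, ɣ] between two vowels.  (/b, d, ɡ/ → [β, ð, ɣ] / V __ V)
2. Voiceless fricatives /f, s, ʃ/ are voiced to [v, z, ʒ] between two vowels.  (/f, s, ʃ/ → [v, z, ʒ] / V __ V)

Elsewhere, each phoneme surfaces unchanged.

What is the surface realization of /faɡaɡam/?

/f/ — word-initial; rule 2 does not apply here → [f].
/a/ (between /f/ and /ɡ/) is unaffected → [a].
/ɡ/ (between /a/ and /a/) occurs between two vowels → [ɣ] by rule 1.
/a/ stays [a].
/ɡ/ meets the environment for rule 1 (between two vowels) → [ɣ].
/a/ — not in any rule's target class → [a].
/m/ (word-final) is unaffected → [m].

[faɣaɣam]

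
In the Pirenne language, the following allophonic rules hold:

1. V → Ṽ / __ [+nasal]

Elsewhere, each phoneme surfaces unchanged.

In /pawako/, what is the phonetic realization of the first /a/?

[a]

/a/ (between /p/ and /w/) fails the environment for rule 1, so it stays [a].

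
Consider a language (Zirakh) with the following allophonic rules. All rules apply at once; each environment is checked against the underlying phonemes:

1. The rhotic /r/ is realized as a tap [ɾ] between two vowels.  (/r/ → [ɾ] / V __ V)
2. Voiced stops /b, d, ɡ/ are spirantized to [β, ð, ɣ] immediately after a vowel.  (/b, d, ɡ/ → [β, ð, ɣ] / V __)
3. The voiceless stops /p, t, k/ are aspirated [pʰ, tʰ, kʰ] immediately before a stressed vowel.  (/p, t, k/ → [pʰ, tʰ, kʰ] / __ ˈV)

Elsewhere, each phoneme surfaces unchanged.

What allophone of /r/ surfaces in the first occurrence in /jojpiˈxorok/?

/r/ meets the environment for rule 1 (between two vowels) → [ɾ].

[ɾ]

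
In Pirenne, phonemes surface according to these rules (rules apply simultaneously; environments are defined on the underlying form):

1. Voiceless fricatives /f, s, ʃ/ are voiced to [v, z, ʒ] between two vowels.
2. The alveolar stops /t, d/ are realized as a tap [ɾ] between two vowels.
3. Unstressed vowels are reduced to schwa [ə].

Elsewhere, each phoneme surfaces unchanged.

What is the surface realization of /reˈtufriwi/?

[rəˈɾufrəwə]

/r/ stays [r].
/e/ (between /r/ and /t/) occurs in an unstressed syllable → [ə] by rule 3.
Rule 2 applies to /t/ (between /e/ and /u/: between two vowels) → [ɾ].
/u/ (between /t/ and /f/): rule 3 targets it, but not in an unstressed syllable → unchanged [u].
/f/ — between /u/ and /r/; rule 1 does not apply here → [f].
/r/ — not in any rule's target class → [r].
/i/ meets the environment for rule 3 (in an unstressed syllable) → [ə].
/w/ (between /i/ and /i/) is unaffected → [w].
/i/ (word-final) occurs in an unstressed syllable → [ə] by rule 3.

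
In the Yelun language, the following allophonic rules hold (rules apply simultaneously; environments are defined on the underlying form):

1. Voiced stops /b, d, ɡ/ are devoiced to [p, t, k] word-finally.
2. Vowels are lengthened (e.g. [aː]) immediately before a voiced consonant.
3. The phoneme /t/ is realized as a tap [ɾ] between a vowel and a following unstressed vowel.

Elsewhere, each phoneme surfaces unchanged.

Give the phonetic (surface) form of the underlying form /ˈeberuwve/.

[ˈeːbeːruːwve]

Rule 2 applies to /e/ (word-initial: before a voiced consonant) → [eː].
/b/ — between /e/ and /e/; rule 1 does not apply here → [b].
/e/ (between /b/ and /r/) occurs before a voiced consonant → [eː] by rule 2.
/r/ (between /e/ and /u/) is unaffected → [r].
/u/ meets the environment for rule 2 (before a voiced consonant) → [uː].
/w/ (between /u/ and /v/): no rule targets it → [w].
/v/ — not in any rule's target class → [v].
/e/ (word-final) is in the target of rule 2 but the environment (before a voiced consonant) is not met → [e].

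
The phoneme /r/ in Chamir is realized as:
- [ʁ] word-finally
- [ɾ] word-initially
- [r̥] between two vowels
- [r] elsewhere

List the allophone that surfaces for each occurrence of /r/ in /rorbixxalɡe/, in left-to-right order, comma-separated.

[ɾ], [r]

Occurrence 1 (position 1): word-initially → [ɾ].
Occurrence 2 (position 3): no conditioning environment matches → elsewhere allophone [r].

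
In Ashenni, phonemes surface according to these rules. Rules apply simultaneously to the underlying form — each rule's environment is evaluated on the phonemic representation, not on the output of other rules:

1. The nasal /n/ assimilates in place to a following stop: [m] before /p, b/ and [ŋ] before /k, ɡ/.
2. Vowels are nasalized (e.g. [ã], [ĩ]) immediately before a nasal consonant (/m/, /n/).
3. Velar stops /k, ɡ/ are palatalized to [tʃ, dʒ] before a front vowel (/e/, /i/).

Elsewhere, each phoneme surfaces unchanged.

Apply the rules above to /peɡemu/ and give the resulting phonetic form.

/p/ — not in any rule's target class → [p].
/e/ (between /p/ and /ɡ/): rule 2 targets it, but not before a nasal consonant → unchanged [e].
/ɡ/ — between /e/ and /e/, before a front vowel — surfaces as [dʒ] (rule 3).
/e/ (between /ɡ/ and /m/) occurs before a nasal consonant → [ẽ] by rule 2.
/m/ (between /e/ and /u/) is unaffected → [m].
/u/ (word-final) fails the environment for rule 2, so it stays [u].

[pedʒẽmu]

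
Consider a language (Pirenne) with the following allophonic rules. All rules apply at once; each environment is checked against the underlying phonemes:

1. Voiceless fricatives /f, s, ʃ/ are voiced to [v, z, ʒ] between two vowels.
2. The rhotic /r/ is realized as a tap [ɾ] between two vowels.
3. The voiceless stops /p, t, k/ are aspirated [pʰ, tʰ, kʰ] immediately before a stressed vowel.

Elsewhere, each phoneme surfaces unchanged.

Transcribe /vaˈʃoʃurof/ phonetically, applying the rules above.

[vaˈʒoʒuɾof]

/v/ stays [v].
/a/ (between /v/ and /ʃ/): no rule targets it → [a].
/ʃ/ (between /a/ and /o/) occurs between two vowels → [ʒ] by rule 1.
/o/ stays [o].
/ʃ/ (between /o/ and /u/) occurs between two vowels → [ʒ] by rule 1.
/u/ stays [u].
/r/ (between /u/ and /o/) occurs between two vowels → [ɾ] by rule 2.
/o/ stays [o].
/f/ — word-final; rule 1 does not apply here → [f].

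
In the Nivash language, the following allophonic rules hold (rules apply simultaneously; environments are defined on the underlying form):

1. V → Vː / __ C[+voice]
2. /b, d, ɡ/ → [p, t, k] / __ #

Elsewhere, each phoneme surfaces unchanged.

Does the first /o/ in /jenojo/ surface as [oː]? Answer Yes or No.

Yes

/o/ (between /n/ and /j/) occurs before a voiced consonant → [oː] by rule 1.
The actual realization is [oː], which matches [oː].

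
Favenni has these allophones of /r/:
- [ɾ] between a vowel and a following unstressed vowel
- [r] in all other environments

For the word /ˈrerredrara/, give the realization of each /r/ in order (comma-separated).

Occurrence 1 (position 1): no conditioning environment matches → elsewhere allophone [r].
Occurrence 2 (position 3): no conditioning environment matches → elsewhere allophone [r].
Occurrence 3 (position 4): no conditioning environment matches → elsewhere allophone [r].
Occurrence 4 (position 7): no conditioning environment matches → elsewhere allophone [r].
Occurrence 5 (position 9): between a vowel and a following unstressed vowel → [ɾ].

[r], [r], [r], [r], [ɾ]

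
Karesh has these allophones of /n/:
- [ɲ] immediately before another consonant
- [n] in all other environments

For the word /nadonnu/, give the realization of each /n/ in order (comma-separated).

Occurrence 1 (position 1): no conditioning environment matches → elsewhere allophone [n].
Occurrence 2 (position 5): immediately before another consonant → [ɲ].
Occurrence 3 (position 6): no conditioning environment matches → elsewhere allophone [n].

[n], [ɲ], [n]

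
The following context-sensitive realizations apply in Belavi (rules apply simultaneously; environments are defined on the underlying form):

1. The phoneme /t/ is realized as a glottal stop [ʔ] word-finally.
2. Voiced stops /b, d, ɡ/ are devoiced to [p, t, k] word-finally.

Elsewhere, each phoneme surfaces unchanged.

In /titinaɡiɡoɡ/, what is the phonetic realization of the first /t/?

/t/ — word-initial; rule 1 does not apply here → [t].

[t]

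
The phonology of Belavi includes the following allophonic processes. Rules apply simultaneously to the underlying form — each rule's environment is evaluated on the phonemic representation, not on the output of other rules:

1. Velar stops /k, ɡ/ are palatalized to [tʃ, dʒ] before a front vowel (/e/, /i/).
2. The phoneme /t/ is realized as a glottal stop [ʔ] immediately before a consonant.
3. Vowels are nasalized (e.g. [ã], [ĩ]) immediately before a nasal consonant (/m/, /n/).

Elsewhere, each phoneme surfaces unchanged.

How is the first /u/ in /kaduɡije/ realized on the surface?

/u/ (between /d/ and /ɡ/) is in the target of rule 3 but the environment (before a nasal consonant) is not met → [u].

[u]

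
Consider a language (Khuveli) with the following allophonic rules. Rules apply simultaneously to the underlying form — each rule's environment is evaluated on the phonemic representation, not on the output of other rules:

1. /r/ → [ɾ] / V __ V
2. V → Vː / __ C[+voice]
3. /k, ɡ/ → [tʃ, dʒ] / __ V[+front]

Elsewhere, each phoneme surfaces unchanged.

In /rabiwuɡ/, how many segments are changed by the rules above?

Segments that undergo a rule: /a/ → [aː] (rule 2); /i/ → [iː] (rule 2); /u/ → [uː] (rule 2).
All other segments surface unchanged.

3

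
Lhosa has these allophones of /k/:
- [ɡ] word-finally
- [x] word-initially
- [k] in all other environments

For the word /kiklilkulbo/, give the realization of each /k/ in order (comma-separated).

Occurrence 1 (position 1): word-initially → [x].
Occurrence 2 (position 3): no conditioning environment matches → elsewhere allophone [k].
Occurrence 3 (position 7): no conditioning environment matches → elsewhere allophone [k].

[x], [k], [k]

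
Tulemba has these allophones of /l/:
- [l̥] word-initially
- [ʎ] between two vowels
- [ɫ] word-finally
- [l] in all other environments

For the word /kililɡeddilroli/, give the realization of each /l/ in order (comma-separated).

[ʎ], [l], [l], [ʎ]

Occurrence 1 (position 3): between two vowels → [ʎ].
Occurrence 2 (position 5): no conditioning environment matches → elsewhere allophone [l].
Occurrence 3 (position 11): no conditioning environment matches → elsewhere allophone [l].
Occurrence 4 (position 14): between two vowels → [ʎ].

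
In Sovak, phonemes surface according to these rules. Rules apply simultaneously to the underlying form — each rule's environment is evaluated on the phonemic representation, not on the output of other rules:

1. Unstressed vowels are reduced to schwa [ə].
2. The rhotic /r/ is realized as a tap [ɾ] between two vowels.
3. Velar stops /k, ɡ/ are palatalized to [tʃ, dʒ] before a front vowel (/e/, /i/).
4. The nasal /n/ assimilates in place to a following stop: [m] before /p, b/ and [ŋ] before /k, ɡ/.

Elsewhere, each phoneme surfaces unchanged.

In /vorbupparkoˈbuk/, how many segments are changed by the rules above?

Segments that undergo a rule: /o/ → [ə] (rule 1); /u/ → [ə] (rule 1); /a/ → [ə] (rule 1); /o/ → [ə] (rule 1).
All other segments surface unchanged.

4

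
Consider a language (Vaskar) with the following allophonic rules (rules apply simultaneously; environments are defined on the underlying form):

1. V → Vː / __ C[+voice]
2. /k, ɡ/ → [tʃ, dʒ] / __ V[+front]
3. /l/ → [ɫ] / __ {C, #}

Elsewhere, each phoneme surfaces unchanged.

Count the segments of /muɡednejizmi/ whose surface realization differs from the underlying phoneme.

5

Segments that undergo a rule: /u/ → [uː] (rule 1); /ɡ/ → [dʒ] (rule 2); /e/ → [eː] (rule 1); /e/ → [eː] (rule 1); /i/ → [iː] (rule 1).
All other segments surface unchanged.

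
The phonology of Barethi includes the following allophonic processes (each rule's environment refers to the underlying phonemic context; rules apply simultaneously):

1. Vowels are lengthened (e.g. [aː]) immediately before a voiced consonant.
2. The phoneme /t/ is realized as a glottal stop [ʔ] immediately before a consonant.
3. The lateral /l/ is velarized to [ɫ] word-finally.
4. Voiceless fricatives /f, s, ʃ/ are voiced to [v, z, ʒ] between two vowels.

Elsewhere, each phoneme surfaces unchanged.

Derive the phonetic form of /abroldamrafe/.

Rule 1 applies to /a/ (word-initial: before a voiced consonant) → [aː].
/b/ (between /a/ and /r/) is unaffected → [b].
/r/ (between /b/ and /o/) is unaffected → [r].
/o/ — between /r/ and /l/, before a voiced consonant — surfaces as [oː] (rule 1).
/l/ (between /o/ and /d/) fails the environment for rule 3, so it stays [l].
/d/ (between /l/ and /a/) is unaffected → [d].
/a/ (between /d/ and /m/): before a voiced consonant, so rule 1 applies → [aː].
/m/ (between /a/ and /r/) is unaffected → [m].
/r/ — not in any rule's target class → [r].
/a/ (between /r/ and /f/) is in the target of rule 1 but the environment (before a voiced consonant) is not met → [a].
/f/ (between /a/ and /e/): between two vowels, so rule 4 applies → [v].
/e/ (word-final) is in the target of rule 1 but the environment (before a voiced consonant) is not met → [e].

[aːbroːldaːmrave]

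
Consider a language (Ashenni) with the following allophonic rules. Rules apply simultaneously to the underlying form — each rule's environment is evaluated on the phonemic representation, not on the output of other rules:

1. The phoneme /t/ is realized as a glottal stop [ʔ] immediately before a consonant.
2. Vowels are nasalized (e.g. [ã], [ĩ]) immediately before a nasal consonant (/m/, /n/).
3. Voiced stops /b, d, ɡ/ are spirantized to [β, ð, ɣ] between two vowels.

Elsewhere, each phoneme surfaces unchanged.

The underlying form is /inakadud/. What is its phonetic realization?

[ĩnakaðud]

/i/ (word-initial): before a nasal consonant, so rule 2 applies → [ĩ].
/n/ — not in any rule's target class → [n].
/a/ (between /n/ and /k/) fails the environment for rule 2, so it stays [a].
/k/ (between /a/ and /a/): no rule targets it → [k].
/a/ (between /k/ and /d/): rule 2 targets it, but not before a nasal consonant → unchanged [a].
/d/ (between /a/ and /u/) occurs between two vowels → [ð] by rule 3.
/u/ — between /d/ and /d/; rule 2 does not apply here → [u].
/d/ (word-final) is in the target of rule 3 but the environment (between two vowels) is not met → [d].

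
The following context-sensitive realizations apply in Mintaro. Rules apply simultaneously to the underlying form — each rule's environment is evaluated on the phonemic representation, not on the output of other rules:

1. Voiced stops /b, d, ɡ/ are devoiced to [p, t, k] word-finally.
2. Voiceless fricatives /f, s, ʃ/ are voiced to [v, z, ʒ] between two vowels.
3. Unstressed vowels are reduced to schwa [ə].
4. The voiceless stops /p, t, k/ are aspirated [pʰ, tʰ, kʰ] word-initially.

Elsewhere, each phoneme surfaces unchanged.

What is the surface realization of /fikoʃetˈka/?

/f/ (word-initial) is in the target of rule 2 but the environment (between two vowels) is not met → [f].
Rule 3 applies to /i/ (between /f/ and /k/: in an unstressed syllable) → [ə].
/k/ (between /i/ and /o/) is in the target of rule 4 but the environment (word-initially) is not met → [k].
/o/ (between /k/ and /ʃ/) occurs in an unstressed syllable → [ə] by rule 3.
/ʃ/ — between /o/ and /e/, between two vowels — surfaces as [ʒ] (rule 2).
/e/ — between /ʃ/ and /t/, in an unstressed syllable — surfaces as [ə] (rule 3).
/t/ — between /e/ and /k/; rule 4 does not apply here → [t].
/k/ (between /t/ and /a/) is in the target of rule 4 but the environment (word-initially) is not met → [k].
/a/ (word-final): rule 3 targets it, but not in an unstressed syllable → unchanged [a].

[fəkəʒətˈka]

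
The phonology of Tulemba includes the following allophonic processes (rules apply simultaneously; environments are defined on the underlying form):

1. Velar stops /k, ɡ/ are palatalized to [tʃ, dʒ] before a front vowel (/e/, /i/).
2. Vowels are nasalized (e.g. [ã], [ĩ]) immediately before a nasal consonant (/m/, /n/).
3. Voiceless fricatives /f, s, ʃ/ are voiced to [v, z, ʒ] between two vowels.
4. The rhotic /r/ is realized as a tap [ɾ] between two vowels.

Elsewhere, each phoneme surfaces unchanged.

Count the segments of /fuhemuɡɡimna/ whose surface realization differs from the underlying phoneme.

3

Segments that undergo a rule: /e/ → [ẽ] (rule 2); /ɡ/ → [dʒ] (rule 1); /i/ → [ĩ] (rule 2).
All other segments surface unchanged.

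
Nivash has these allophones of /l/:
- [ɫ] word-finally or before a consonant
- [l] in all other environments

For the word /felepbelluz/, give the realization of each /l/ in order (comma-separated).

Occurrence 1 (position 3): no conditioning environment matches → elsewhere allophone [l].
Occurrence 2 (position 8): word-finally or before a consonant → [ɫ].
Occurrence 3 (position 9): no conditioning environment matches → elsewhere allophone [l].

[l], [ɫ], [l]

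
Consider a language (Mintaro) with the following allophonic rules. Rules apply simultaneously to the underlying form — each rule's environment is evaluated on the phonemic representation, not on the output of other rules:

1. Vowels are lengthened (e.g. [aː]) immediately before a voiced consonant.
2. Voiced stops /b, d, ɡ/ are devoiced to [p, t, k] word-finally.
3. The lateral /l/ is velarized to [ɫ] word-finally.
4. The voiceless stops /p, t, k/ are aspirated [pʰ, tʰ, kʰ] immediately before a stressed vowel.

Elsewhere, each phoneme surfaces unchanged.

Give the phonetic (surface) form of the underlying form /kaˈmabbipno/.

[kaːˈmaːbbipno]

/k/ (word-initial) fails the environment for rule 4, so it stays [k].
Rule 1 applies to /a/ (between /k/ and /m/: before a voiced consonant) → [aː].
/a/ meets the environment for rule 1 (before a voiced consonant) → [aː].
/b/ — between /a/ and /b/; rule 2 does not apply here → [b].
/b/ (between /b/ and /i/) fails the environment for rule 2, so it stays [b].
/i/ (between /b/ and /p/): rule 1 targets it, but not before a voiced consonant → unchanged [i].
/p/ — between /i/ and /n/; rule 4 does not apply here → [p].
/o/ (word-final) is in the target of rule 1 but the environment (before a voiced consonant) is not met → [o].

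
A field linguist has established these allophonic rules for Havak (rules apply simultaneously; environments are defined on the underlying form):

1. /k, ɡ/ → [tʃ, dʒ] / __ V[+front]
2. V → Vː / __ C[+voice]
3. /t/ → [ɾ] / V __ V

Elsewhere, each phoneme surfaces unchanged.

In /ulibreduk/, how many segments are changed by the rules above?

3

Segments that undergo a rule: /u/ → [uː] (rule 2); /i/ → [iː] (rule 2); /e/ → [eː] (rule 2).
All other segments surface unchanged.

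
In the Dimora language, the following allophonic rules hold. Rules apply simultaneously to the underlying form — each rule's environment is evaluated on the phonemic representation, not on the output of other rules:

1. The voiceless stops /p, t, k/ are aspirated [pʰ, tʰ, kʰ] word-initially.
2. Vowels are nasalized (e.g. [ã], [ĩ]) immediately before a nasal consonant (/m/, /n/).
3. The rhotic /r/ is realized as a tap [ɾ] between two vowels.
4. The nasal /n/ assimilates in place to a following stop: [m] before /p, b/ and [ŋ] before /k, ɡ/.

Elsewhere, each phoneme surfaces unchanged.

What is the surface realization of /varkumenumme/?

/v/ — not in any rule's target class → [v].
/a/ — between /v/ and /r/; rule 2 does not apply here → [a].
/r/ (between /a/ and /k/): rule 3 targets it, but not between two vowels → unchanged [r].
/k/ (between /r/ and /u/) fails the environment for rule 1, so it stays [k].
/u/ meets the environment for rule 2 (before a nasal consonant) → [ũ].
/m/ (between /u/ and /e/) is unaffected → [m].
/e/ — between /m/ and /n/, before a nasal consonant — surfaces as [ẽ] (rule 2).
/n/ (between /e/ and /u/) is in the target of rule 4 but the environment (before a labial or velar stop) is not met → [n].
/u/ (between /n/ and /m/): before a nasal consonant, so rule 2 applies → [ũ].
/m/ stays [m].
/m/ — not in any rule's target class → [m].
/e/ (word-final) is in the target of rule 2 but the environment (before a nasal consonant) is not met → [e].

[varkũmẽnũmme]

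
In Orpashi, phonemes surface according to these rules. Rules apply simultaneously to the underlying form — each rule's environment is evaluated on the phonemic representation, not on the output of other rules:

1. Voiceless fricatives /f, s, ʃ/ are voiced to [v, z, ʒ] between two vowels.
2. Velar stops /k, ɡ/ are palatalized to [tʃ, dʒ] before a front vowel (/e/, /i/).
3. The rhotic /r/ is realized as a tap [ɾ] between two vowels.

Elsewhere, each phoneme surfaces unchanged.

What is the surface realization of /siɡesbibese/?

/s/ (word-initial) is in the target of rule 1 but the environment (between two vowels) is not met → [s].
/i/ — not in any rule's target class → [i].
/ɡ/ meets the environment for rule 2 (before a front vowel) → [dʒ].
/e/ (between /ɡ/ and /s/) is unaffected → [e].
/s/ (between /e/ and /b/) fails the environment for rule 1, so it stays [s].
/b/ (between /s/ and /i/): no rule targets it → [b].
/i/ (between /b/ and /b/): no rule targets it → [i].
/b/ (between /i/ and /e/) is unaffected → [b].
/e/ (between /b/ and /s/): no rule targets it → [e].
/s/ meets the environment for rule 1 (between two vowels) → [z].
/e/ stays [e].

[sidʒesbibeze]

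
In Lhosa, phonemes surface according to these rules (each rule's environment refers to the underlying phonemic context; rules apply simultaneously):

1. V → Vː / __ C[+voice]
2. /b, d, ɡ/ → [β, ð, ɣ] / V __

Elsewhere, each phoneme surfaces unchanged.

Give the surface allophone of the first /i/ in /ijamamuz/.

[iː]

Rule 1 applies to /i/ (word-initial: before a voiced consonant) → [iː].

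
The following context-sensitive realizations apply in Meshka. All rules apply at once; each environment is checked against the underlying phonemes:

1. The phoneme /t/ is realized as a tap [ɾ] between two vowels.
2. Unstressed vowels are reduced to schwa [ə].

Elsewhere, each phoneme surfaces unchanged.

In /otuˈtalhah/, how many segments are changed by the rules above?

Segments that undergo a rule: /o/ → [ə] (rule 2); /t/ → [ɾ] (rule 1); /u/ → [ə] (rule 2); /t/ → [ɾ] (rule 1); /a/ → [ə] (rule 2).
All other segments surface unchanged.

5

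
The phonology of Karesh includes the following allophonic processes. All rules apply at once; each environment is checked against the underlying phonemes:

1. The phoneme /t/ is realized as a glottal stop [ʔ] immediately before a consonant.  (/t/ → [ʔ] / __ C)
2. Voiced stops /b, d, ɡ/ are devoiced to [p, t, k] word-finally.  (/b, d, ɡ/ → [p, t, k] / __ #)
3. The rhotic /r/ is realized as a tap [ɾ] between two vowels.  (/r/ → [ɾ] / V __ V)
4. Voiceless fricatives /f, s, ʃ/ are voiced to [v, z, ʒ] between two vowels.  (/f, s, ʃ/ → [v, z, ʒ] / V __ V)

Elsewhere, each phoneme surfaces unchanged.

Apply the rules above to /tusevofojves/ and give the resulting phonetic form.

/t/ (word-initial): rule 1 targets it, but not immediately before a consonant → unchanged [t].
/u/ (between /t/ and /s/): no rule targets it → [u].
Rule 4 applies to /s/ (between /u/ and /e/: between two vowels) → [z].
/e/ (between /s/ and /v/): no rule targets it → [e].
/v/ — not in any rule's target class → [v].
/o/ (between /v/ and /f/) is unaffected → [o].
/f/ (between /o/ and /o/) occurs between two vowels → [v] by rule 4.
/o/ — not in any rule's target class → [o].
/j/ (between /o/ and /v/) is unaffected → [j].
/v/ (between /j/ and /e/) is unaffected → [v].
/e/ (between /v/ and /s/): no rule targets it → [e].
/s/ (word-final): rule 4 targets it, but not between two vowels → unchanged [s].

[tuzevovojves]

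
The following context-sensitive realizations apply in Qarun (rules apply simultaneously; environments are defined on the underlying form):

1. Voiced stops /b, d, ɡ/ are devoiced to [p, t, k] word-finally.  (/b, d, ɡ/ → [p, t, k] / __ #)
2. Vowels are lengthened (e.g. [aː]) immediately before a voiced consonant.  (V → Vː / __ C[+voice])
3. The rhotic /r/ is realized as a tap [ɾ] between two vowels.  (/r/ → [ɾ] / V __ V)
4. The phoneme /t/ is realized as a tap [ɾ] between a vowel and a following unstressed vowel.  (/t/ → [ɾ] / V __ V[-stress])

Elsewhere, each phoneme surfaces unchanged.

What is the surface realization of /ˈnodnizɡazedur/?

[ˈnoːdniːzɡaːzeːduːr]

/n/ (word-initial) is unaffected → [n].
/o/ meets the environment for rule 2 (before a voiced consonant) → [oː].
/d/ — between /o/ and /n/; rule 1 does not apply here → [d].
/n/ (between /d/ and /i/): no rule targets it → [n].
/i/ — between /n/ and /z/, before a voiced consonant — surfaces as [iː] (rule 2).
/z/ stays [z].
/ɡ/ (between /z/ and /a/) fails the environment for rule 1, so it stays [ɡ].
/a/ meets the environment for rule 2 (before a voiced consonant) → [aː].
/z/ — not in any rule's target class → [z].
/e/ (between /z/ and /d/) occurs before a voiced consonant → [eː] by rule 2.
/d/ (between /e/ and /u/): rule 1 targets it, but not word-finally → unchanged [d].
/u/ meets the environment for rule 2 (before a voiced consonant) → [uː].
/r/ (word-final) is in the target of rule 3 but the environment (between two vowels) is not met → [r].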